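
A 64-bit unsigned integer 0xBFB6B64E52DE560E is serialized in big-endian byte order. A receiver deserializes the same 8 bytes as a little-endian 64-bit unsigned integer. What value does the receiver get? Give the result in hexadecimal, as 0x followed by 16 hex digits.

Stored big-endian, the bytes at ascending addresses are BF B6 B6 4E 52 DE 56 0E.
Read back as little-endian, the first byte is least significant, giving 0x0E56DE524EB6B6BF.

0x0E56DE524EB6B6BF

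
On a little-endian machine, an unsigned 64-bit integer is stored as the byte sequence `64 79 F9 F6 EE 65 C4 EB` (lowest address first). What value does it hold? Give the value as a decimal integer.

Little-endian stores the least-significant byte at the lowest address.
Reassemble most-significant byte first: EB C4 65 EE F6 F9 79 64 → 0xEBC465EEF6F97964.
0xEBC465EEF6F97964 = 16988815771368520036.

16988815771368520036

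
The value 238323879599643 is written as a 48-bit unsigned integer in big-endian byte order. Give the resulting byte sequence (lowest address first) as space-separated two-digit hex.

238323879599643 in hexadecimal, padded to 48 bits, is 0xD8C11A2F5E1B.
Split into bytes (most-significant first): D8 C1 1A 2F 5E 1B.
In big-endian order the high byte comes first in memory.
So the memory order matches the most-significant-first order: D8 C1 1A 2F 5E 1B.

D8 C1 1A 2F 5E 1B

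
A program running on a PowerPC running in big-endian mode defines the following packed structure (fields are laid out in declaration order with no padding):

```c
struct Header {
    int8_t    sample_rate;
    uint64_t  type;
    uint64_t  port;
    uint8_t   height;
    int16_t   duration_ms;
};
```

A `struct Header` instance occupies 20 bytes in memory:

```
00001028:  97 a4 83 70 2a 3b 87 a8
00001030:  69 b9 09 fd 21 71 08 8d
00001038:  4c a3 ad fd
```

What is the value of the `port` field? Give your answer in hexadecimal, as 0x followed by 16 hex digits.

`port` follows `sample_rate` (1 B), `type` (8 B), so it starts at offset 1 + 8 = 9 and occupies 8 bytes.
Bytes at offsets 9..16: B9 09 FD 21 71 08 8D 4C.
Big-endian: lowest address holds the most-significant byte.
The bytes are already most-significant first: 0xB909FD2171088D4C.

0xB909FD2171088D4C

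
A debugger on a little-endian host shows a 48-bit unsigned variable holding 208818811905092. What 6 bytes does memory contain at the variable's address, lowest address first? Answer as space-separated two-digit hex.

208818811905092 in hexadecimal, padded to 48 bits, is 0xBDEB6B1B2444.
Split into bytes (most-significant first): BD EB 6B 1B 24 44.
In little-endian order the low byte comes first in memory.
So at ascending addresses the bytes are 44 24 1B 6B EB BD.

44 24 1B 6B EB BD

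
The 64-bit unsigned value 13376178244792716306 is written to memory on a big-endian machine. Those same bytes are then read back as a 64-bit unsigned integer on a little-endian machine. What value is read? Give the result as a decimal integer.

13376178244792716306 in 64-bit hexadecimal is 0xB9A1BB3E5D2D8C12.
Stored big-endian, the bytes at ascending addresses are B9 A1 BB 3E 5D 2D 8C 12.
Read back as little-endian, the first byte is least significant, giving 0x128C2D5D3EBBA1B9.
0x128C2D5D3EBBA1B9 = 1336493067929887161.

1336493067929887161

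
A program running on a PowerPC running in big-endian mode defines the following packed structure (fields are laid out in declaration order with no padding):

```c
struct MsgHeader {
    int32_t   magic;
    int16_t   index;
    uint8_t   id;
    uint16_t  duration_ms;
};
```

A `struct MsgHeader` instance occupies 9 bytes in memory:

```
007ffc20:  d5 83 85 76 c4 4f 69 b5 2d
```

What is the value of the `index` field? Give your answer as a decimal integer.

-15281

`index` follows `magic` (4 bytes), so it starts at byte offset 4 and occupies 2 bytes.
Bytes at offsets 4..5: C4 4F.
Big-endian: lowest address holds the most-significant byte.
The bytes are already most-significant first: 0xC44F.
Top bit is set, so as a signed 16-bit value this is 0xC44F − 2^16 = -15281.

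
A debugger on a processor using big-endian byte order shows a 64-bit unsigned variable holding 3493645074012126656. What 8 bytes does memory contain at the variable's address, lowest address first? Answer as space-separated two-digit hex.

30 7B EB AF 47 C9 3D C0

3493645074012126656 in hexadecimal, padded to 64 bits, is 0x307BEBAF47C93DC0.
Split into bytes (most-significant first): 30 7B EB AF 47 C9 3D C0.
Big-endian: lowest address holds the most-significant byte.
So the memory order matches the most-significant-first order: 30 7B EB AF 47 C9 3D C0.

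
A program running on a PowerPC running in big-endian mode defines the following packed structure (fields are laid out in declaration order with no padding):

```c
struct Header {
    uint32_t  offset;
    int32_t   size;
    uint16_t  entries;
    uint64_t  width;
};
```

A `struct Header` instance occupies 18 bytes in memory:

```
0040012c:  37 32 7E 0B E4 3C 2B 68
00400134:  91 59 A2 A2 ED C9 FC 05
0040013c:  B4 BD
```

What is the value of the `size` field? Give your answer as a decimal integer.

-465818776

`size` follows `offset` (4 bytes), so it starts at byte offset 4 and occupies 4 bytes.
Bytes at offsets 4..7: E4 3C 2B 68.
Big-endian: lowest address holds the most-significant byte.
The bytes are already most-significant first: 0xE43C2B68.
Top bit is set, so as a signed 32-bit value this is 0xE43C2B68 − 2^32 = -465818776.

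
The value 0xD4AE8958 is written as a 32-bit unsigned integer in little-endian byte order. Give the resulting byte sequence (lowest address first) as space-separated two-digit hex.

58 89 AE D4

Split into bytes (most-significant first): D4 AE 89 58.
In little-endian order the low byte comes first in memory.
So at ascending addresses the bytes are 58 89 AE D4.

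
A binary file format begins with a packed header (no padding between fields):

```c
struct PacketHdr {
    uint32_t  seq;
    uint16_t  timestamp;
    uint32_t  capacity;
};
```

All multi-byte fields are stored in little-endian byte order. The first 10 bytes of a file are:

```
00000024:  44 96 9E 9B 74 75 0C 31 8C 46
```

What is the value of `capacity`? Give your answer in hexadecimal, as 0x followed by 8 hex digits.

0x468C310C

`capacity` follows `seq` (4 B), `timestamp` (2 B), so it starts at offset 4 + 2 = 6 and occupies 4 bytes.
Bytes at offsets 6..9: 0C 31 8C 46.
Little-endian: lowest address holds the least-significant byte.
Reassemble most-significant byte first: 46 8C 31 0C → 0x468C310C.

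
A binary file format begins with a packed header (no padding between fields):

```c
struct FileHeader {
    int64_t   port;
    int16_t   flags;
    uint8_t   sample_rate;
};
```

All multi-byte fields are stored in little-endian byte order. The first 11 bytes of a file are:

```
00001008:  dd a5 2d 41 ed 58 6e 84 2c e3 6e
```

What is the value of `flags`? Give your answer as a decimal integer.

`flags` follows `port` (8 bytes), so it starts at byte offset 8 and occupies 2 bytes.
Bytes at offsets 8..9: 2C E3.
Little-endian stores the least-significant byte at the lowest address.
Reassemble most-significant byte first: E3 2C → 0xE32C.
Top bit is set, so as a signed 16-bit value this is 0xE32C − 2^16 = -7380.

-7380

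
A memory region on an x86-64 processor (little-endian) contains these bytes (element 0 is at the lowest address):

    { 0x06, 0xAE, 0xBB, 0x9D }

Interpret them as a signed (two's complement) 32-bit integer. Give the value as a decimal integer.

Little-endian stores the least-significant byte at the lowest address.
Reassemble most-significant byte first: 9D BB AE 06 → 0x9DBBAE06.
Top bit is set, so as a signed 32-bit value this is 0x9DBBAE06 − 2^32 = -1648644602.

-1648644602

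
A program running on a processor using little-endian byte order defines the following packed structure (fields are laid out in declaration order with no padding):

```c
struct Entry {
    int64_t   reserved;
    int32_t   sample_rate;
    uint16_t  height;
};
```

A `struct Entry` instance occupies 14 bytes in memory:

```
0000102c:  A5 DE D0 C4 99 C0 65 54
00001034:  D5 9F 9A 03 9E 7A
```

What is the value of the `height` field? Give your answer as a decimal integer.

`height` follows `reserved` (8 B), `sample_rate` (4 B), so it starts at offset 8 + 4 = 12 and occupies 2 bytes.
Bytes at offsets 12..13: 9E 7A.
Little-endian: lowest address holds the least-significant byte.
Reassemble most-significant byte first: 7A 9E → 0x7A9E.
0x7A9E = 31390.

31390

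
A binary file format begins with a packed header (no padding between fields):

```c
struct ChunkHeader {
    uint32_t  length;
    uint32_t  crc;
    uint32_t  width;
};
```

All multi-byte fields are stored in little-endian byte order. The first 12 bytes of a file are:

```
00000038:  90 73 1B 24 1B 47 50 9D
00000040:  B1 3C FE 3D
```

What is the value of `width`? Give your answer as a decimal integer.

`width` follows `length` (4 B), `crc` (4 B), so it starts at offset 4 + 4 = 8 and occupies 4 bytes.
Bytes at offsets 8..11: B1 3C FE 3D.
Little-endian stores the least-significant byte at the lowest address.
Reassemble most-significant byte first: 3D FE 3C B1 → 0x3DFE3CB1.
0x3DFE3CB1 = 1040071857.

1040071857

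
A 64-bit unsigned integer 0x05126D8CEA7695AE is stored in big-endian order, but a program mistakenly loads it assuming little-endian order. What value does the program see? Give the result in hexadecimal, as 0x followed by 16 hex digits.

Stored big-endian, the bytes at ascending addresses are 05 12 6D 8C EA 76 95 AE.
Read back as little-endian, the first byte is least significant, giving 0xAE9576EA8C6D1205.

0xAE9576EA8C6D1205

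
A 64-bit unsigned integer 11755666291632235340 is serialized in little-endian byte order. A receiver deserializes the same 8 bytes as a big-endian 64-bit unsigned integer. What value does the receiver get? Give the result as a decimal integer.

11755666291632235340 in 64-bit hexadecimal is 0xA324843542C5E34C.
Stored little-endian, the bytes at ascending addresses are 4C E3 C5 42 35 84 24 A3.
Read back as big-endian, the last byte is least significant, giving 0x4CE3C542358424A3.
0x4CE3C542358424A3 = 5540488854752208035.

5540488854752208035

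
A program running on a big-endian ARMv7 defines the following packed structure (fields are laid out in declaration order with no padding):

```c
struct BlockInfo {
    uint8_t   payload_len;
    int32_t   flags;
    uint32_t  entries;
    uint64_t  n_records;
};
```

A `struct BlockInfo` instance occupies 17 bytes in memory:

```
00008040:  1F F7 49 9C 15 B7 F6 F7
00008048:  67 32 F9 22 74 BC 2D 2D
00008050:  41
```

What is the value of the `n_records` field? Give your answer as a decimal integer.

3673004855865978177

`n_records` follows `payload_len` (1 B), `flags` (4 B), `entries` (4 B), so it starts at offset 1 + 4 + 4 = 9 and occupies 8 bytes.
Bytes at offsets 9..16: 32 F9 22 74 BC 2D 2D 41.
Big-endian: lowest address holds the most-significant byte.
The bytes are already most-significant first: 0x32F92274BC2D2D41.
0x32F92274BC2D2D41 = 3673004855865978177.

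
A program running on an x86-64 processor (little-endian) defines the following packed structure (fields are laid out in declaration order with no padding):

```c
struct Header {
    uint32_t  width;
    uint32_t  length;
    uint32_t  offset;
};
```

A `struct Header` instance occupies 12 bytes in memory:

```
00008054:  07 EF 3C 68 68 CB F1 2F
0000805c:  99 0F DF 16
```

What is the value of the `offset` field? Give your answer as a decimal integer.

383717273

`offset` follows `width` (4 B), `length` (4 B), so it starts at offset 4 + 4 = 8 and occupies 4 bytes.
Bytes at offsets 8..11: 99 0F DF 16.
In little-endian order the low byte comes first in memory.
Reassemble most-significant byte first: 16 DF 0F 99 → 0x16DF0F99.
0x16DF0F99 = 383717273.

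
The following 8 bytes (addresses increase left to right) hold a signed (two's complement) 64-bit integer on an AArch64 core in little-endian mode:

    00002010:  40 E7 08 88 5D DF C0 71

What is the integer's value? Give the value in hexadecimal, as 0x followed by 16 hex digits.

Little-endian stores the least-significant byte at the lowest address.
Reassemble most-significant byte first: 71 C0 DF 5D 88 08 E7 40 → 0x71C0DF5D8808E740.

0x71C0DF5D8808E740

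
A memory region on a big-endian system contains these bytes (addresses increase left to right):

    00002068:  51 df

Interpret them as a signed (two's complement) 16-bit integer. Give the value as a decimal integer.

In big-endian order the high byte comes first in memory.
The bytes are already most-significant first: 0x51DF.
0x51DF = 20959.

20959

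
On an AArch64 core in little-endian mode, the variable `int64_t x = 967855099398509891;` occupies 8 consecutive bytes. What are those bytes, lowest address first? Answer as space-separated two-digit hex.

967855099398509891 in hexadecimal, padded to 64 bits, is 0x0D6E8315C1B2D543.
Split into bytes (most-significant first): 0D 6E 83 15 C1 B2 D5 43.
In little-endian order the low byte comes first in memory.
So at ascending addresses the bytes are 43 D5 B2 C1 15 83 6E 0D.

43 D5 B2 C1 15 83 6E 0D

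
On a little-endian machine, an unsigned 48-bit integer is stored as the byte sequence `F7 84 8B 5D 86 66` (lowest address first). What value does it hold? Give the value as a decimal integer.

112727281075447

Little-endian stores the least-significant byte at the lowest address.
Reassemble most-significant byte first: 66 86 5D 8B 84 F7 → 0x66865D8B84F7.
0x66865D8B84F7 = 112727281075447.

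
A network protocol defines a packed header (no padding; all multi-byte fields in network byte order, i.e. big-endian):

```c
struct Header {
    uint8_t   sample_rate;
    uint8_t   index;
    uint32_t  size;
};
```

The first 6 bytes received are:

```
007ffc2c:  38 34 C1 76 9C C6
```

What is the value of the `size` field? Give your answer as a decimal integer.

`size` follows `sample_rate` (1 B), `index` (1 B), so it starts at offset 1 + 1 = 2 and occupies 4 bytes.
Bytes at offsets 2..5: C1 76 9C C6.
In big-endian order the high byte comes first in memory.
The bytes are already most-significant first: 0xC1769CC6.
0xC1769CC6 = 3245776070.

3245776070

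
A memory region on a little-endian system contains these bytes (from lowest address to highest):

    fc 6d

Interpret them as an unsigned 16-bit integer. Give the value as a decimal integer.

28156

In little-endian order the low byte comes first in memory.
Reassemble most-significant byte first: 6D FC → 0x6DFC.
0x6DFC = 28156.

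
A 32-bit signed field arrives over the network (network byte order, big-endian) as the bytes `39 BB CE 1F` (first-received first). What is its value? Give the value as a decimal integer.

Big-endian stores the most-significant byte at the lowest address.
The bytes are already most-significant first: 0x39BBCE1F.
0x39BBCE1F = 968609311.

968609311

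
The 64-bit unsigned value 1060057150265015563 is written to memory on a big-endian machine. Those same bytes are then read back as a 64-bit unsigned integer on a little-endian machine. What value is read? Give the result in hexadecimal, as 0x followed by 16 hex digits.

0x0BBD289B5C14B60E

1060057150265015563 in 64-bit hexadecimal is 0x0EB6145C9B28BD0B.
Stored big-endian, the bytes at ascending addresses are 0E B6 14 5C 9B 28 BD 0B.
Read back as little-endian, the first byte is least significant, giving 0x0BBD289B5C14B60E.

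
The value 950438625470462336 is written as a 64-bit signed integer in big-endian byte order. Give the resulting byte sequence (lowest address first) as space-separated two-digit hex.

0D 30 A2 E4 EB FA 39 80

950438625470462336 in hexadecimal, padded to 64 bits, is 0x0D30A2E4EBFA3980.
Split into bytes (most-significant first): 0D 30 A2 E4 EB FA 39 80.
Big-endian: lowest address holds the most-significant byte.
So the memory order matches the most-significant-first order: 0D 30 A2 E4 EB FA 39 80.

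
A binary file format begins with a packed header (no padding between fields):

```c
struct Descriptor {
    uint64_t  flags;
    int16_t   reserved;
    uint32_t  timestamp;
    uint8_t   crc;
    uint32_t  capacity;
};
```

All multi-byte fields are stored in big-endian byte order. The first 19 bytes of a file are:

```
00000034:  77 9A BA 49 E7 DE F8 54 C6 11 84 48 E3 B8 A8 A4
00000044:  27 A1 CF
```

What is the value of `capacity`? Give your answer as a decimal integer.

`capacity` follows `flags` (8 B), `reserved` (2 B), `timestamp` (4 B), `crc` (1 B), so it starts at offset 8 + 2 + 4 + 1 = 15 and occupies 4 bytes.
Bytes at offsets 15..18: A4 27 A1 CF.
Big-endian: lowest address holds the most-significant byte.
The bytes are already most-significant first: 0xA427A1CF.
0xA427A1CF = 2754060751.

2754060751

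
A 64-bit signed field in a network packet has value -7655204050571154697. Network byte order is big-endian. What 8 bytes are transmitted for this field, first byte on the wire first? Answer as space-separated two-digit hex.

95 C3 40 79 9A 93 2A F7

Two's complement of -7655204050571154697 in 64 bits: 7655204050571154697 = 0x6A3CBF86656CD509; invert → 0x95C340799A932AF6; add 1 → 0x95C340799A932AF7.
Split into bytes (most-significant first): 95 C3 40 79 9A 93 2A F7.
In big-endian order the high byte comes first in memory.
So the memory order matches the most-significant-first order: 95 C3 40 79 9A 93 2A F7.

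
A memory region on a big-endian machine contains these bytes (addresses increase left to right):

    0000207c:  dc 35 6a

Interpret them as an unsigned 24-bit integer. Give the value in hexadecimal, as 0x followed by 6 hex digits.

0xDC356A

Big-endian stores the most-significant byte at the lowest address.
The bytes are already most-significant first: 0xDC356A.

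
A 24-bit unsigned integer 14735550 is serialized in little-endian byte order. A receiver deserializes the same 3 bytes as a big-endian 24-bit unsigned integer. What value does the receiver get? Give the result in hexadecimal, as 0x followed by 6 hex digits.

0xBED8E0

14735550 in 24-bit hexadecimal is 0xE0D8BE.
Stored little-endian, the bytes at ascending addresses are BE D8 E0.
Read back as big-endian, the last byte is least significant, giving 0xBED8E0.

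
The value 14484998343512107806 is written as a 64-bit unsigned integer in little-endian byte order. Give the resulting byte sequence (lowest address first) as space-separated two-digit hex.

14484998343512107806 in hexadecimal, padded to 64 bits, is 0xC9050D3FA5292B1E.
Split into bytes (most-significant first): C9 05 0D 3F A5 29 2B 1E.
Little-endian: lowest address holds the least-significant byte.
So at ascending addresses the bytes are 1E 2B 29 A5 3F 0D 05 C9.

1E 2B 29 A5 3F 0D 05 C9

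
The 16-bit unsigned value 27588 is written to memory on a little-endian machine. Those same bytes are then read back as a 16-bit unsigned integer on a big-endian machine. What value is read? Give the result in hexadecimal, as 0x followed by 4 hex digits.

0xC46B

27588 in 16-bit hexadecimal is 0x6BC4.
Stored little-endian, the bytes at ascending addresses are C4 6B.
Read back as big-endian, the last byte is least significant, giving 0xC46B.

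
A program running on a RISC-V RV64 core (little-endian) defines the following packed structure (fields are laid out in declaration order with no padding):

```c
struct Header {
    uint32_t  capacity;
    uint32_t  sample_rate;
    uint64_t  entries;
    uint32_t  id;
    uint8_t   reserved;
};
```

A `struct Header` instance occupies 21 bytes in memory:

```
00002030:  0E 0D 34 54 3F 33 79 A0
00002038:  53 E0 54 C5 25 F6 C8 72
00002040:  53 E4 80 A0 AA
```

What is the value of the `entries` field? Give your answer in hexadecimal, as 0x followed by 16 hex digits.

0x72C8F625C554E053

`entries` follows `capacity` (4 B), `sample_rate` (4 B), so it starts at offset 4 + 4 = 8 and occupies 8 bytes.
Bytes at offsets 8..15: 53 E0 54 C5 25 F6 C8 72.
In little-endian order the low byte comes first in memory.
Reassemble most-significant byte first: 72 C8 F6 25 C5 54 E0 53 → 0x72C8F625C554E053.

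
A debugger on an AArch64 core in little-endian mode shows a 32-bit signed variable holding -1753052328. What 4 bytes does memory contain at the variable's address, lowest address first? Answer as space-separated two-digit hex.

58 8B 82 97

Two's complement of -1753052328 in 32 bits: 1753052328 = 0x687D74A8; invert → 0x97828B57; add 1 → 0x97828B58.
Split into bytes (most-significant first): 97 82 8B 58.
Little-endian: lowest address holds the least-significant byte.
So at ascending addresses the bytes are 58 8B 82 97.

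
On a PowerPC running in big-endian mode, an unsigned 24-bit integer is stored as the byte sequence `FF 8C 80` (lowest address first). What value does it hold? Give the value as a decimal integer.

16747648

Big-endian stores the most-significant byte at the lowest address.
The bytes are already most-significant first: 0xFF8C80.
0xFF8C80 = 16747648.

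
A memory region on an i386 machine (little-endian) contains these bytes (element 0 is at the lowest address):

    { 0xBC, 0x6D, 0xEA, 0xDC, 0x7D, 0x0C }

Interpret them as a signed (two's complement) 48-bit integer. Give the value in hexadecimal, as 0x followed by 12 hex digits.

0x0C7DDCEA6DBC

Little-endian: lowest address holds the least-significant byte.
Reassemble most-significant byte first: 0C 7D DC EA 6D BC → 0x0C7DDCEA6DBC.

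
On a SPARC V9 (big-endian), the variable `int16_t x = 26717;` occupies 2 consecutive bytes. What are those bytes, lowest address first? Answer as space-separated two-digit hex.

68 5D

26717 in hexadecimal, padded to 16 bits, is 0x685D.
Split into bytes (most-significant first): 68 5D.
Big-endian stores the most-significant byte at the lowest address.
So the memory order matches the most-significant-first order: 68 5D.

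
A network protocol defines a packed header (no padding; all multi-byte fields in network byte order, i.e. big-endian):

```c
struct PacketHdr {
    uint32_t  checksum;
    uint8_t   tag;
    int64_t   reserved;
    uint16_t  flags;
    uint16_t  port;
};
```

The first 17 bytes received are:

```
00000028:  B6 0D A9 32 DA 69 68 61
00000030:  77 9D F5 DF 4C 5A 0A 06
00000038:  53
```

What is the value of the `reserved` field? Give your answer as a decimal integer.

7595427937939480396

`reserved` follows `checksum` (4 B), `tag` (1 B), so it starts at offset 4 + 1 = 5 and occupies 8 bytes.
Bytes at offsets 5..12: 69 68 61 77 9D F5 DF 4C.
Big-endian stores the most-significant byte at the lowest address.
The bytes are already most-significant first: 0x696861779DF5DF4C.
0x696861779DF5DF4C = 7595427937939480396.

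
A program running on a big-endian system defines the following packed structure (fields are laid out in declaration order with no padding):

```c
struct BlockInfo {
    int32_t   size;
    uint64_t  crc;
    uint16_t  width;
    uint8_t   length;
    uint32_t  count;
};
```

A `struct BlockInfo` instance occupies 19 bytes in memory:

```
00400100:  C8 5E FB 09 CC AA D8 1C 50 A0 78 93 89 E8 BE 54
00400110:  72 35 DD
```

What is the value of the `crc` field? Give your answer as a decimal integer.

`crc` follows `size` (4 bytes), so it starts at byte offset 4 and occupies 8 bytes.
Bytes at offsets 4..11: CC AA D8 1C 50 A0 78 93.
Big-endian: lowest address holds the most-significant byte.
The bytes are already most-significant first: 0xCCAAD81C50A07893.
0xCCAAD81C50A07893 = 14747837545901488275.

14747837545901488275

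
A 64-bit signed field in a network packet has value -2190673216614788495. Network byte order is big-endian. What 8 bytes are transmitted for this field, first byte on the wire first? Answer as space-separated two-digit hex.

E1 99 2A 50 F0 B6 92 71

Two's complement of -2190673216614788495 in 64 bits: 2190673216614788495 = 0x1E66D5AF0F496D8F; invert → 0xE1992A50F0B69270; add 1 → 0xE1992A50F0B69271.
Split into bytes (most-significant first): E1 99 2A 50 F0 B6 92 71.
In big-endian order the high byte comes first in memory.
So the memory order matches the most-significant-first order: E1 99 2A 50 F0 B6 92 71.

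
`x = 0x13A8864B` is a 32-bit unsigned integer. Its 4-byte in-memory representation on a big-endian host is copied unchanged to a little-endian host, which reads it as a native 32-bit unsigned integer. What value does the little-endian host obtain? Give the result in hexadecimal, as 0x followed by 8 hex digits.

Stored big-endian, the bytes at ascending addresses are 13 A8 86 4B.
Read back as little-endian, the first byte is least significant, giving 0x4B86A813.

0x4B86A813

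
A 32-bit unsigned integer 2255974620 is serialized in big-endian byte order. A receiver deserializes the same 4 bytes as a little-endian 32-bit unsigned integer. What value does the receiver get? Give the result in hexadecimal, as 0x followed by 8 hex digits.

2255974620 in 32-bit hexadecimal is 0x867770DC.
Stored big-endian, the bytes at ascending addresses are 86 77 70 DC.
Read back as little-endian, the first byte is least significant, giving 0xDC707786.

0xDC707786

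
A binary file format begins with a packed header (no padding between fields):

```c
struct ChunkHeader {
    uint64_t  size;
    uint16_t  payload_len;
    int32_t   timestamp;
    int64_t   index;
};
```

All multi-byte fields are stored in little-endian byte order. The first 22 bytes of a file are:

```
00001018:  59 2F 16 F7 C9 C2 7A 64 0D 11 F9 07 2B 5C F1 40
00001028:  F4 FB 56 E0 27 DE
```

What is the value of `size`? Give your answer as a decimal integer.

`size` is the first field, at byte offset 0, occupying 8 bytes.
Bytes at offsets 0..7: 59 2F 16 F7 C9 C2 7A 64.
In little-endian order the low byte comes first in memory.
Reassemble most-significant byte first: 64 7A C2 C9 F7 16 2F 59 → 0x647AC2C9F7162F59.
0x647AC2C9F7162F59 = 7240313523641134937.

7240313523641134937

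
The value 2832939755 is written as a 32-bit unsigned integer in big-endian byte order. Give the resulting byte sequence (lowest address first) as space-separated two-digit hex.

A8 DB 3A EB

2832939755 in hexadecimal, padded to 32 bits, is 0xA8DB3AEB.
Split into bytes (most-significant first): A8 DB 3A EB.
In big-endian order the high byte comes first in memory.
So the memory order matches the most-significant-first order: A8 DB 3A EB.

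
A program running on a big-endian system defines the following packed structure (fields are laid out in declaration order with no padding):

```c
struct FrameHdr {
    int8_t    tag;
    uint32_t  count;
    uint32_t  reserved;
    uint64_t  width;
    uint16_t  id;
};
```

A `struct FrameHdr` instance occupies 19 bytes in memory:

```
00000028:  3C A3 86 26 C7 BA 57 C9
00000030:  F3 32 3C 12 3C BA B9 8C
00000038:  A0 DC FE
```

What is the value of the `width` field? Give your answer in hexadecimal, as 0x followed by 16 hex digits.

`width` follows `tag` (1 B), `count` (4 B), `reserved` (4 B), so it starts at offset 1 + 4 + 4 = 9 and occupies 8 bytes.
Bytes at offsets 9..16: 32 3C 12 3C BA B9 8C A0.
Big-endian: lowest address holds the most-significant byte.
The bytes are already most-significant first: 0x323C123CBAB98CA0.

0x323C123CBAB98CA0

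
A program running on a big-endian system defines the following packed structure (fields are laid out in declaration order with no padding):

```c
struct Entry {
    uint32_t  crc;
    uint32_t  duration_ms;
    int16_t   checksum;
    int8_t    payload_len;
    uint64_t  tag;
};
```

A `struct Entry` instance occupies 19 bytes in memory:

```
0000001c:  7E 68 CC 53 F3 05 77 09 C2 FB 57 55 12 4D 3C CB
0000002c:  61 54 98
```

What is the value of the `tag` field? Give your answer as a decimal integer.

`tag` follows `crc` (4 B), `duration_ms` (4 B), `checksum` (2 B), `payload_len` (1 B), so it starts at offset 4 + 4 + 2 + 1 = 11 and occupies 8 bytes.
Bytes at offsets 11..18: 55 12 4D 3C CB 61 54 98.
Big-endian stores the most-significant byte at the lowest address.
The bytes are already most-significant first: 0x55124D3CCB615498.
0x55124D3CCB615498 = 6130046966310196376.

6130046966310196376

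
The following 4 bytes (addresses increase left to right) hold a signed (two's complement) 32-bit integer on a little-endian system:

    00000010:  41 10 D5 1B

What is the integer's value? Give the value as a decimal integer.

466948161

Little-endian: lowest address holds the least-significant byte.
Reassemble most-significant byte first: 1B D5 10 41 → 0x1BD51041.
0x1BD51041 = 466948161.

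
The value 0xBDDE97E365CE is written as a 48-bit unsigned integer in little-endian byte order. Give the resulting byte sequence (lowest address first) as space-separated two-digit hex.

Split into bytes (most-significant first): BD DE 97 E3 65 CE.
Little-endian: lowest address holds the least-significant byte.
So at ascending addresses the bytes are CE 65 E3 97 DE BD.

CE 65 E3 97 DE BD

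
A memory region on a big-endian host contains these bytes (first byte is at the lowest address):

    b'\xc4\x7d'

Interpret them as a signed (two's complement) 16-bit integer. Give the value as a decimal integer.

In big-endian order the high byte comes first in memory.
The bytes are already most-significant first: 0xC47D.
Top bit is set, so as a signed 16-bit value this is 0xC47D − 2^16 = -15235.

-15235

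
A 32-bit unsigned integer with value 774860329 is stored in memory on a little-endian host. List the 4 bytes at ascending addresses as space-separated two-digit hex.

774860329 in hexadecimal, padded to 32 bits, is 0x2E2F6E29.
Split into bytes (most-significant first): 2E 2F 6E 29.
Little-endian: lowest address holds the least-significant byte.
So at ascending addresses the bytes are 29 6E 2F 2E.

29 6E 2F 2E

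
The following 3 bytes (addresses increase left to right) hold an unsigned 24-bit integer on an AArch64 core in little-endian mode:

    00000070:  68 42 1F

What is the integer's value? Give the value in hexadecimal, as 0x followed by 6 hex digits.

0x1F4268

Little-endian: lowest address holds the least-significant byte.
Reassemble most-significant byte first: 1F 42 68 → 0x1F4268.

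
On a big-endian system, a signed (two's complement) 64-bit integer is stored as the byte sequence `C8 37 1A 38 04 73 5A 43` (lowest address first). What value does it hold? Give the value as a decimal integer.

Big-endian: lowest address holds the most-significant byte.
The bytes are already most-significant first: 0xC8371A3804735A43.
Top bit is set, so as a signed 64-bit value this is 0xC8371A3804735A43 − 2^64 = -4019715314509718973.

-4019715314509718973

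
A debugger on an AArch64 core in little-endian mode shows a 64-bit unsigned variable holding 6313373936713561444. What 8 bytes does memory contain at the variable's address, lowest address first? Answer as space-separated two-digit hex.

64 75 05 50 25 9C 9D 57

6313373936713561444 in hexadecimal, padded to 64 bits, is 0x579D9C2550057564.
Split into bytes (most-significant first): 57 9D 9C 25 50 05 75 64.
In little-endian order the low byte comes first in memory.
So at ascending addresses the bytes are 64 75 05 50 25 9C 9D 57.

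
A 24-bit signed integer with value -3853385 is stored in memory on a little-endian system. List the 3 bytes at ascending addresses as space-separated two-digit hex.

Two's complement of -3853385 in 24 bits: 3853385 = 0x3ACC49; invert → 0xC533B6; add 1 → 0xC533B7.
Split into bytes (most-significant first): C5 33 B7.
Little-endian: lowest address holds the least-significant byte.
So at ascending addresses the bytes are B7 33 C5.

B7 33 C5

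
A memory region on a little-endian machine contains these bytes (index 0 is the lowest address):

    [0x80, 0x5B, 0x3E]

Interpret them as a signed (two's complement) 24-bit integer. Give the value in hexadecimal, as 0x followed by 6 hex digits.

Little-endian stores the least-significant byte at the lowest address.
Reassemble most-significant byte first: 3E 5B 80 → 0x3E5B80.

0x3E5B80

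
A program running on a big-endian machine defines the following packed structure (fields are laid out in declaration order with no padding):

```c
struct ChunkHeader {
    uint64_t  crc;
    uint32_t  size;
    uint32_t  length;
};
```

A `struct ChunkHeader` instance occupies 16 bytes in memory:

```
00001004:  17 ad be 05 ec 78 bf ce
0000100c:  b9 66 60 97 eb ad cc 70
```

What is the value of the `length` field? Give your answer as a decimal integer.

`length` follows `crc` (8 B), `size` (4 B), so it starts at offset 8 + 4 = 12 and occupies 4 bytes.
Bytes at offsets 12..15: EB AD CC 70.
Big-endian: lowest address holds the most-significant byte.
The bytes are already most-significant first: 0xEBADCC70.
0xEBADCC70 = 3954035824.

3954035824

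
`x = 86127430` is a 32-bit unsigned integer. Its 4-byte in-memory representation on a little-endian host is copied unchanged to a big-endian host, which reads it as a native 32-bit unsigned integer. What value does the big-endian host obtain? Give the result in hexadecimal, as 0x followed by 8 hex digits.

86127430 in 32-bit hexadecimal is 0x05223346.
Stored little-endian, the bytes at ascending addresses are 46 33 22 05.
Read back as big-endian, the last byte is least significant, giving 0x46332205.

0x46332205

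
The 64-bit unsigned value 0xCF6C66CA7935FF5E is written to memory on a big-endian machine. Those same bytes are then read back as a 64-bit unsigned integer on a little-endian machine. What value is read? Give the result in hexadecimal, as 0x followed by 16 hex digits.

0x5EFF3579CA666CCF

Stored big-endian, the bytes at ascending addresses are CF 6C 66 CA 79 35 FF 5E.
Read back as little-endian, the first byte is least significant, giving 0x5EFF3579CA666CCF.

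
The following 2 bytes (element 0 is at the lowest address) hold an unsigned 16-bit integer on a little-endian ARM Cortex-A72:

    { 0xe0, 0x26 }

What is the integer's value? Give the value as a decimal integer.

Little-endian stores the least-significant byte at the lowest address.
Reassemble most-significant byte first: 26 E0 → 0x26E0.
0x26E0 = 9952.

9952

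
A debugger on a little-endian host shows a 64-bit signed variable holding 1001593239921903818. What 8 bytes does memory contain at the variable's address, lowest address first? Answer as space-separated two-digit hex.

1001593239921903818 in hexadecimal, padded to 64 bits, is 0x0DE65FBEBAFA48CA.
Split into bytes (most-significant first): 0D E6 5F BE BA FA 48 CA.
In little-endian order the low byte comes first in memory.
So at ascending addresses the bytes are CA 48 FA BA BE 5F E6 0D.

CA 48 FA BA BE 5F E6 0D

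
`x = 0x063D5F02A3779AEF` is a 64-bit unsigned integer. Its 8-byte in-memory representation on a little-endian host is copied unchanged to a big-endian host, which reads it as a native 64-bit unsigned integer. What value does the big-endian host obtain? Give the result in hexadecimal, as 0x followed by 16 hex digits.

Stored little-endian, the bytes at ascending addresses are EF 9A 77 A3 02 5F 3D 06.
Read back as big-endian, the last byte is least significant, giving 0xEF9A77A3025F3D06.

0xEF9A77A3025F3D06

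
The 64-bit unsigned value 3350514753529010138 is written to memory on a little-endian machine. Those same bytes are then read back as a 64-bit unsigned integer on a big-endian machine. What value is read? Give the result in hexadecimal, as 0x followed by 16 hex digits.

0xDA57CDA26A6B7F2E

3350514753529010138 in 64-bit hexadecimal is 0x2E7F6B6AA2CD57DA.
Stored little-endian, the bytes at ascending addresses are DA 57 CD A2 6A 6B 7F 2E.
Read back as big-endian, the last byte is least significant, giving 0xDA57CDA26A6B7F2E.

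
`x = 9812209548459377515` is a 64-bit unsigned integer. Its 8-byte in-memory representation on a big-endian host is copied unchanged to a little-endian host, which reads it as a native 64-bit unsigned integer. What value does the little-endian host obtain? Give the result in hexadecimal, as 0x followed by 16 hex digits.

0x6B039ED598F82B88

9812209548459377515 in 64-bit hexadecimal is 0x882BF898D59E036B.
Stored big-endian, the bytes at ascending addresses are 88 2B F8 98 D5 9E 03 6B.
Read back as little-endian, the first byte is least significant, giving 0x6B039ED598F82B88.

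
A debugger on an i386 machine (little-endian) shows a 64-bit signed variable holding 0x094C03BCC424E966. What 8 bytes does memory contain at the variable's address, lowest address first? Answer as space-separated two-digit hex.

Split into bytes (most-significant first): 09 4C 03 BC C4 24 E9 66.
Little-endian stores the least-significant byte at the lowest address.
So at ascending addresses the bytes are 66 E9 24 C4 BC 03 4C 09.

66 E9 24 C4 BC 03 4C 09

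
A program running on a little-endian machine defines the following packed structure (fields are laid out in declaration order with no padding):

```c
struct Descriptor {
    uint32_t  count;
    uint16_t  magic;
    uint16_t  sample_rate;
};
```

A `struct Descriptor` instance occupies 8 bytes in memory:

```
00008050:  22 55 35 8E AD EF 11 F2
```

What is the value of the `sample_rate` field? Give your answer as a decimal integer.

61969

`sample_rate` follows `count` (4 B), `magic` (2 B), so it starts at offset 4 + 2 = 6 and occupies 2 bytes.
Bytes at offsets 6..7: 11 F2.
In little-endian order the low byte comes first in memory.
Reassemble most-significant byte first: F2 11 → 0xF211.
0xF211 = 61969.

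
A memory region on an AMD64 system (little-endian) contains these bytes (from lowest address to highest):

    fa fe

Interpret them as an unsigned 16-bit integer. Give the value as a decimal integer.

Little-endian: lowest address holds the least-significant byte.
Reassemble most-significant byte first: FE FA → 0xFEFA.
0xFEFA = 65274.

65274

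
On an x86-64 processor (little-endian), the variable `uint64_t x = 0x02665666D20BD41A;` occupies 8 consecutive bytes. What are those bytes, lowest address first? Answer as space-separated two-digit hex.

1A D4 0B D2 66 56 66 02

Split into bytes (most-significant first): 02 66 56 66 D2 0B D4 1A.
In little-endian order the low byte comes first in memory.
So at ascending addresses the bytes are 1A D4 0B D2 66 56 66 02.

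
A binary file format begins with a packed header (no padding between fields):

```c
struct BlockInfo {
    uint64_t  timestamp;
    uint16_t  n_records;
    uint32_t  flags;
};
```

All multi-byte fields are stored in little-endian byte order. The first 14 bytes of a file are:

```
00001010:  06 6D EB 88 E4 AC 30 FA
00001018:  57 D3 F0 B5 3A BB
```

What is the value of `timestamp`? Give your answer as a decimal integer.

18028099405913746694

`timestamp` is the first field, at byte offset 0, occupying 8 bytes.
Bytes at offsets 0..7: 06 6D EB 88 E4 AC 30 FA.
In little-endian order the low byte comes first in memory.
Reassemble most-significant byte first: FA 30 AC E4 88 EB 6D 06 → 0xFA30ACE488EB6D06.
0xFA30ACE488EB6D06 = 18028099405913746694.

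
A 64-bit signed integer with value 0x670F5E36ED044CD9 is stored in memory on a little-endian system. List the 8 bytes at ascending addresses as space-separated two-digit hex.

Split into bytes (most-significant first): 67 0F 5E 36 ED 04 4C D9.
In little-endian order the low byte comes first in memory.
So at ascending addresses the bytes are D9 4C 04 ED 36 5E 0F 67.

D9 4C 04 ED 36 5E 0F 67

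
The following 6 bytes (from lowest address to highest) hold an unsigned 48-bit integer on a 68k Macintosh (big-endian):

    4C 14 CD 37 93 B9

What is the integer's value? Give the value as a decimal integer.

Big-endian: lowest address holds the most-significant byte.
The bytes are already most-significant first: 0x4C14CD3793B9.
0x4C14CD3793B9 = 83652226028473.

83652226028473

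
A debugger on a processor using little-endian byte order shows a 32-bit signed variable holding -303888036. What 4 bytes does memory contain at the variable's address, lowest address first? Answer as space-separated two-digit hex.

Two's complement of -303888036 in 32 bits: 303888036 = 0x121CF6A4; invert → 0xEDE3095B; add 1 → 0xEDE3095C.
Split into bytes (most-significant first): ED E3 09 5C.
Little-endian stores the least-significant byte at the lowest address.
So at ascending addresses the bytes are 5C 09 E3 ED.

5C 09 E3 ED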